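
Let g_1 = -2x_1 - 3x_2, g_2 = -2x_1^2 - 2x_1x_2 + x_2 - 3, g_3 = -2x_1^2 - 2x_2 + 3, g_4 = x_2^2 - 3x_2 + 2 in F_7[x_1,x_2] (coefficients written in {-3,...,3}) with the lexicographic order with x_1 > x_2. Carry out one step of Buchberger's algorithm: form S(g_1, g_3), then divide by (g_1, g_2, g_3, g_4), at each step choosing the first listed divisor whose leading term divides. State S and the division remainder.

lcm(LM(g_1), LM(g_3)) = x_1^2.
S = (lcm/LT(g_1))·g_1 − (lcm/LT(g_3))·g_3 = -2x_1x_2 - x_2 - 2.
Reduce S modulo (g_1, g_2, g_3, g_4) in that order:
  leading term x_1x_2: subtract (x_2)·g_1 from -2x_1x_2 - x_2 - 2 → 3x_2^2 - x_2 - 2
  leading term x_2^2: subtract (3)·g_4 from 3x_2^2 - x_2 - 2 → x_2 - 1
  leading term x_2: no divisor's leading term divides it; move x_2 to the remainder.
  leading term 1: no divisor's leading term divides it; move -1 to the remainder.
The remainder x_2 - 1 is nonzero, so it would be added as the next basis element.
An S-polynomial is built so that the two leading terms cancel; whether anything survives reduction is exactly the Gröbner-basis criterion.

S(g_1, g_3) = -2x_1x_2 - x_2 - 2; remainder on division = x_2 - 1.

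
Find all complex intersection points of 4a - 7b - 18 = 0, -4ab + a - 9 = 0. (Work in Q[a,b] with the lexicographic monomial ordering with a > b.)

{(1, -2), (63/16, -9/28)}

Compute a lex Gröbner basis by Buchberger's algorithm.
f_1 = 4a - 7b - 18, LT = a.
f_2 = -4ab + a - 9, LT = ab.

S(f_1,f_2): lcm = ab. S = 1/4a - 7/4b^2 - 9/2b - 9/4.
  leading term a: subtract (1/16)·f_1 from 1/4a - 7/4b^2 - 9/2b - 9/4 → -7/4b^2 - 65/16b - 9/8
  leading term b^2: no divisor's leading term divides it; move -7/4b^2 to the remainder.
  leading term b: no divisor's leading term divides it; move -65/16b to the remainder.
  leading term 1: no divisor's leading term divides it; move -9/8 to the remainder.
  remainder -7/4b^2 - 65/16b - 9/8 ≠ 0; add h_3 = -7/4b^2 - 65/16b - 9/8 to the basis.

The other S-polynomials (S(f_1,h_3), S(f_2,h_3)) all reduce to 0 modulo the current basis, so we have a Gröbner basis.
Inter-reduce: drop elements whose leading term is divisible by another's, tail-reduce, and make monic.
Reduced Gröbner basis: {a - 7/4b - 9/2, b^2 + 65/28b + 9/14}.

Elimination: the polynomial b^2 + 65/28b + 9/14 lies in the elimination ideal for b, so b ∈ {-2, -9/28}. For each such b, the remaining basis elements (now univariate) give the rest of the solution.
  b = -2: the earlier basis element becomes a - 1 = 0, giving a = 1 — point (1, -2).
  b = -9/28: the earlier basis element becomes a - 63/16 = 0, giving a = 63/16 — point (63/16, -9/28).
Each listed point satisfies every original equation (direct substitution).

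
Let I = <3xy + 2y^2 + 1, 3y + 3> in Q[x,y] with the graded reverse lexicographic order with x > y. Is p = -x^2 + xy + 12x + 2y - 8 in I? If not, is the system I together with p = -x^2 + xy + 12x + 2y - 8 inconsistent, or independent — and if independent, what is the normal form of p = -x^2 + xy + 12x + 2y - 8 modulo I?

-x^2 + xy + 12x + 2y - 8 lies in I (it reduces to 0).

First compute the reduced Gröbner basis of I by Buchberger's algorithm.
f_1 = 3xy + 2y^2 + 1, LT = xy.
f_2 = 3y + 3, LT = y.

S(f_1,f_2): lcm = xy. S = 2/3y^2 - x + 1/3.
  leading term y^2: subtract (2/9y)·f_2 from 2/3y^2 - x + 1/3 → -x - 2/3y + 1/3
  leading term x: no divisor's leading term divides it; move -x to the remainder.
  leading term y: subtract (-2/9)·f_2 from -2/3y + 1/3 → 1
  leading term 1: no divisor's leading term divides it; move 1 to the remainder.
  remainder -x + 1 ≠ 0; add h_3 = -x + 1 to the basis.

S(f_1,h_3): lcm = xy. S = 2/3y^2 + y + 1/3.
  leading term y^2: subtract (2/9y)·f_2 from 2/3y^2 + y + 1/3 → 1/3y + 1/3
  leading term y: subtract (1/9)·f_2 from 1/3y + 1/3 → 0
  remainder 0.

S(f_2,h_3): leading monomials are coprime, so the S-polynomial reduces to 0 (Buchberger's first criterion).
Every S-polynomial of the final basis reduces to 0, so we have a Gröbner basis.
Inter-reduce: drop elements whose leading term is divisible by another's, tail-reduce, and make monic.
Reduced Gröbner basis: {x - 1, y + 1}.
Label its elements g_1 = x - 1, g_2 = y + 1.

Reduce p = -x^2 + xy + 12x + 2y - 8 modulo G:
  leading term x^2: subtract (-x)·g_1 from -x^2 + xy + 12x + 2y - 8 → xy + 11x + 2y - 8
  leading term xy: subtract (y)·g_1 from xy + 11x + 2y - 8 → 11x + 3y - 8
  leading term x: subtract (11)·g_1 from 11x + 3y - 8 → 3y + 3
  leading term y: subtract (3)·g_2 from 3y + 3 → 0
  normal form = 0.
Since the normal form is 0, p ∈ I.

The remainder on division by a Gröbner basis is unique — it is the normal form.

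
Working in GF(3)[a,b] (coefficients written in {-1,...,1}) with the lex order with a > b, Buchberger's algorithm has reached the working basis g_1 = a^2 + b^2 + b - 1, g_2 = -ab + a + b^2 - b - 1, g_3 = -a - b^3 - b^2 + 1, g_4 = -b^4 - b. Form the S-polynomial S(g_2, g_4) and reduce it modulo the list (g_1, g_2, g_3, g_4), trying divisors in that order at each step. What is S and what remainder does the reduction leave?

lcm(LM(g_2), LM(g_4)) = ab^4.
S = (lcm/LT(g_2))·g_2 − (lcm/LT(g_4))·g_4 = -ab^3 - ab - b^5 + b^4 + b^3.
Reduce S modulo (g_1, g_2, g_3, g_4) in that order:
  leading term ab^3: subtract (b^2)·g_2 from -ab^3 - ab - b^5 + b^4 + b^3 → -ab^2 - ab - b^5 - b^3 + b^2
  leading term ab^2: subtract (b)·g_2 from -ab^2 - ab - b^5 - b^3 + b^2 → ab - b^5 + b^3 - b^2 + b
  leading term ab: subtract (-1)·g_2 from ab - b^5 + b^3 - b^2 + b → a - b^5 + b^3 - 1
  leading term a: subtract (-1)·g_3 from a - b^5 + b^3 - 1 → -b^5 - b^2
  leading term b^5: subtract (b)·g_4 from -b^5 - b^2 → 0
The remainder is 0, so this S-polynomial contributes no new basis element.

S(g_2, g_4) = -ab^3 - ab - b^5 + b^4 + b^3; remainder on division = 0.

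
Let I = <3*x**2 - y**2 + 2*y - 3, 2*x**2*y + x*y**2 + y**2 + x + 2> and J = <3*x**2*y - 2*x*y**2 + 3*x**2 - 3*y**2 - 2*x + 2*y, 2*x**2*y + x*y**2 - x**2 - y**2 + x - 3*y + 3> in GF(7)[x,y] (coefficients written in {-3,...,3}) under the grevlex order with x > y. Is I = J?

Two ideals are equal iff their reduced Gröbner bases coincide (the reduced basis is unique for a fixed ordering).
Buchberger on the first generating set:
f_1 = 3*x**2 - y**2 + 2*y - 3, LT = x**2.
f_2 = 2*x**2*y + x*y**2 + y**2 + x + 2, LT = x**2*y.

S(f_1,f_2): lcm = x**2*y. S = 3*x*y**2 + 2*y**3 - y**2 + 3*x - y - 1.
  leading term x*y**2: no divisor's leading term divides it; move 3*x*y**2 to the remainder.
  leading term y**3: no divisor's leading term divides it; move 2*y**3 to the remainder.
  leading term y**2: no divisor's leading term divides it; move -y**2 to the remainder.
  leading term x: no divisor's leading term divides it; move 3*x to the remainder.
  leading term y: no divisor's leading term divides it; move -y to the remainder.
  leading term 1: no divisor's leading term divides it; move -1 to the remainder.
  remainder 3*x*y**2 + 2*y**3 - y**2 + 3*x - y - 1 ≠ 0; add g_3 = 3*x*y**2 + 2*y**3 - y**2 + 3*x - y - 1 to the basis.

S(f_1,g_3): lcm = x**2*y**2. S = -3*x*y**3 + 2*y**4 - 2*x*y**2 + 3*y**3 - x**2 - 2*x*y - y**2 - 2*x.
  leading term x*y**3: subtract (-y)·g_3 from -3*x*y**3 + 2*y**4 - 2*x*y**2 + 3*y**3 - x**2 - 2*x*y - y**2 - 2*x → -3*y**4 - 2*x*y**2 + 2*y**3 - x**2 + x*y - 2*y**2 - 2*x - y
  leading term y**4: no divisor's leading term divides it; move -3*y**4 to the remainder.
  leading term x*y**2: subtract (-3)·g_3 from -2*x*y**2 + 2*y**3 - x**2 + x*y - 2*y**2 - 2*x - y → y**3 - x**2 + x*y + 2*y**2 + 3*y - 3
  leading term y**3: no divisor's leading term divides it; move y**3 to the remainder.
  leading term x**2: subtract (2)·f_1 from -x**2 + x*y + 2*y**2 + 3*y - 3 → x*y - 3*y**2 - y + 3
  leading term x*y: no divisor's leading term divides it; move x*y to the remainder.
  leading term y**2: no divisor's leading term divides it; move -3*y**2 to the remainder.
  leading term y: no divisor's leading term divides it; move -y to the remainder.
  leading term 1: no divisor's leading term divides it; move 3 to the remainder.
  remainder -3*y**4 + y**3 + x*y - 3*y**2 - y + 3 ≠ 0; add g_4 = -3*y**4 + y**3 + x*y - 3*y**2 - y + 3 to the basis.

The other S-polynomials (S(f_2,g_3), S(f_1,g_4), S(f_2,g_4), S(g_3,g_4)) all reduce to 0 modulo the current basis, so we have a Gröbner basis.
Inter-reduce: drop elements whose leading term is divisible by another's, tail-reduce, and make monic.
Reduced Gröbner basis: {y**4 + 2*y**3 + 2*x*y + y**2 - 2*y - 1, x*y**2 + 3*y**3 + 2*y**2 + x + 2*y + 2, x**2 + 2*y**2 + 3*y - 1}.

Buchberger on the second generating set:
h_1 = 3*x**2*y - 2*x*y**2 + 3*x**2 - 3*y**2 - 2*x + 2*y, LT = x**2*y.
h_2 = 2*x**2*y + x*y**2 - x**2 - y**2 + x - 3*y + 3, LT = x**2*y.

S(h_1,h_2): lcm = x**2*y. S = -2*x**2 + 3*y**2 + y + 2.
  leading term x**2: no divisor's leading term divides it; move -2*x**2 to the remainder.
  leading term y**2: no divisor's leading term divides it; move 3*y**2 to the remainder.
  leading term y: no divisor's leading term divides it; move y to the remainder.
  leading term 1: no divisor's leading term divides it; move 2 to the remainder.
  remainder -2*x**2 + 3*y**2 + y + 2 ≠ 0; add k_3 = -2*x**2 + 3*y**2 + y + 2 to the basis.

S(h_1,k_3): lcm = x**2*y. S = -3*x*y**2 - 2*y**3 + x**2 + 3*y**2 - 3*x - 3*y.
  leading term x*y**2: no divisor's leading term divides it; move -3*x*y**2 to the remainder.
  leading term y**3: no divisor's leading term divides it; move -2*y**3 to the remainder.
  leading term x**2: subtract (3)·k_3 from x**2 + 3*y**2 - 3*x - 3*y → y**2 - 3*x + y + 1
  leading term y**2: no divisor's leading term divides it; move y**2 to the remainder.
  leading term x: no divisor's leading term divides it; move -3*x to the remainder.
  leading term y: no divisor's leading term divides it; move y to the remainder.
  leading term 1: no divisor's leading term divides it; move 1 to the remainder.
  remainder -3*x*y**2 - 2*y**3 + y**2 - 3*x + y + 1 ≠ 0; add k_4 = -3*x*y**2 - 2*y**3 + y**2 - 3*x + y + 1 to the basis.

S(h_1,k_4): lcm = x**2*y**2. S = x*y**3 + x**2*y - 2*x*y**2 - y**3 - x**2 + 2*x*y + 3*y**2 - 2*x.
  leading term x*y**3: subtract (2*y)·k_4 from x*y**3 + x**2*y - 2*x*y**2 - y**3 - x**2 + 2*x*y + 3*y**2 - 2*x → -3*y**4 + x**2*y - 2*x*y**2 - 3*y**3 - x**2 + x*y + y**2 - 2*x - 2*y
  leading term y**4: no divisor's leading term divides it; move -3*y**4 to the remainder.
  leading term x**2*y: subtract (-2)·h_1 from x**2*y - 2*x*y**2 - 3*y**3 - x**2 + x*y + y**2 - 2*x - 2*y → x*y**2 - 3*y**3 - 2*x**2 + x*y + 2*y**2 + x + 2*y
  leading term x*y**2: subtract (2)·k_4 from x*y**2 - 3*y**3 - 2*x**2 + x*y + 2*y**2 + x + 2*y → y**3 - 2*x**2 + x*y - 2
  leading term y**3: no divisor's leading term divides it; move y**3 to the remainder.
  leading term x**2: subtract (1)·k_3 from -2*x**2 + x*y - 2 → x*y - 3*y**2 - y + 3
  leading term x*y: no divisor's leading term divides it; move x*y to the remainder.
  leading term y**2: no divisor's leading term divides it; move -3*y**2 to the remainder.
  leading term y: no divisor's leading term divides it; move -y to the remainder.
  leading term 1: no divisor's leading term divides it; move 3 to the remainder.
  remainder -3*y**4 + y**3 + x*y - 3*y**2 - y + 3 ≠ 0; add k_5 = -3*y**4 + y**3 + x*y - 3*y**2 - y + 3 to the basis.

The other S-polynomials (S(h_2,k_3), S(h_2,k_4), S(k_3,k_4), S(h_1,k_5), S(h_2,k_5), S(k_3,k_5), S(k_4,k_5)) all reduce to 0 modulo the current basis, so we have a Gröbner basis.
Inter-reduce: drop elements whose leading term is divisible by another's, tail-reduce, and make monic.
Reduced Gröbner basis: {y**4 + 2*y**3 + 2*x*y + y**2 - 2*y - 1, x*y**2 + 3*y**3 + 2*y**2 + x + 2*y + 2, x**2 + 2*y**2 + 3*y - 1}.

These coincide, so the ideals are equal.

Yes, the ideals are equal.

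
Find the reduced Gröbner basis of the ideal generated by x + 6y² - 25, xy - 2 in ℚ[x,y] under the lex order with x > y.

f_1 = x + 6y² - 25, LT = x.
f_2 = xy - 2, LT = xy.

S(f_1,f_2): lcm = xy. S = 6y³ - 25y + 2.
  leading term y³: no divisor's leading term divides it; move 6y³ to the remainder.
  leading term y: no divisor's leading term divides it; move -25y to the remainder.
  leading term 1: no divisor's leading term divides it; move 2 to the remainder.
  remainder 6y³ - 25y + 2 ≠ 0; add g_3 = 6y³ - 25y + 2 to the basis.

S(f_1,g_3): leading monomials are coprime, so the S-polynomial reduces to 0 (Buchberger's first criterion).
S(f_2,g_3): lcm = xy³. S = 25/6xy - ⅓x - 2y².
  leading term xy: subtract (25/6y)·f_1 from 25/6xy - ⅓x - 2y² → -⅓x - 25y³ - 2y² + 625/6y
  leading term x: subtract (-⅓)·f_1 from -⅓x - 25y³ - 2y² + 625/6y → -25y³ + 625/6y - 25/3
  leading term y³: subtract (-25/6)·g_3 from -25y³ + 625/6y - 25/3 → 0
  remainder 0.

Every S-polynomial of the final basis reduces to 0, so we have a Gröbner basis.
Inter-reduce: drop elements whose leading term is divisible by another's, tail-reduce, and make monic.

G = {x + 6y² - 25, y³ - 25/6y + ⅓}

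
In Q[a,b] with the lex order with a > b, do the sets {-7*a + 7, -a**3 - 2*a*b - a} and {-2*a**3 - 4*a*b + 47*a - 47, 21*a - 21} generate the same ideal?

For a fixed monomial order, each ideal has a unique reduced Gröbner basis; comparing bases decides equality.
Buchberger on the first generating set:
f_1 = -7*a + 7, LT = a.
f_2 = -a**3 - 2*a*b - a, LT = a**3.

S(f_1,f_2): lcm = a**3. S = -a**2 - 2*a*b - a.
  leading term a**2: subtract (1/7*a)·f_1 from -a**2 - 2*a*b - a → -2*a*b - 2*a
  leading term a*b: subtract (2/7*b)·f_1 from -2*a*b - 2*a → -2*a - 2*b
  leading term a: subtract (2/7)·f_1 from -2*a - 2*b → -2*b - 2
  leading term b: no divisor's leading term divides it; move -2*b to the remainder.
  leading term 1: no divisor's leading term divides it; move -2 to the remainder.
  remainder -2*b - 2 ≠ 0; add g_3 = -2*b - 2 to the basis.

The other S-polynomials (S(f_1,g_3), S(f_2,g_3)) all reduce to 0 modulo the current basis, so we have a Gröbner basis.
Inter-reduce: drop elements whose leading term is divisible by another's, tail-reduce, and make monic.
Reduced Gröbner basis: {a - 1, b + 1}.

Buchberger on the second generating set:
h_1 = -2*a**3 - 4*a*b + 47*a - 47, LT = a**3.
h_2 = 21*a - 21, LT = a.

S(h_1,h_2): lcm = a**3. S = a**2 + 2*a*b - 47/2*a + 47/2.
  leading term a**2: subtract (1/21*a)·h_2 from a**2 + 2*a*b - 47/2*a + 47/2 → 2*a*b - 45/2*a + 47/2
  leading term a*b: subtract (2/21*b)·h_2 from 2*a*b - 45/2*a + 47/2 → -45/2*a + 2*b + 47/2
  leading term a: subtract (-15/14)·h_2 from -45/2*a + 2*b + 47/2 → 2*b + 1
  leading term b: no divisor's leading term divides it; move 2*b to the remainder.
  leading term 1: no divisor's leading term divides it; move 1 to the remainder.
  remainder 2*b + 1 ≠ 0; add k_3 = 2*b + 1 to the basis.

The other S-polynomials (S(h_1,k_3), S(h_2,k_3)) all reduce to 0 modulo the current basis, so we have a Gröbner basis.
Inter-reduce: drop elements whose leading term is divisible by another's, tail-reduce, and make monic.
Reduced Gröbner basis: {a - 1, b + 1/2}.

These differ, so the ideals are not equal.
The choice of monomial ordering does not affect the verdict — as long as both bases are computed under the same ordering, their equality decides ideal equality.

No, the ideals differ.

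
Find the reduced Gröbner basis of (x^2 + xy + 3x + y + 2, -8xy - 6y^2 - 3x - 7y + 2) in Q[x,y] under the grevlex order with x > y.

G = {y^3 + 131/24y^2 - 121/48x - 85/48y - 173/24, x^2 - 3/4y^2 + 21/8x + 1/8y + 9/4, xy + 3/4y^2 + 3/8x + 7/8y - 1/4}

f_1 = x^2 + xy + 3x + y + 2, LT = x^2.
f_2 = -8xy - 6y^2 - 3x - 7y + 2, LT = xy.

S(f_1,f_2): lcm = x^2y. S = 1/4xy^2 - 3/8x^2 + 17/8xy + y^2 + 1/4x + 2y.
  reduce S modulo (f_1, f_2):
  remainder -3/16y^3 - 131/128y^2 + 121/256x + 85/256y + 173/128 ≠ 0; add g_3 = -3/16y^3 - 131/128y^2 + 121/256x + 85/256y + 173/128 to the basis.

The other S-polynomials (S(f_1,g_3), S(f_2,g_3)) all reduce to 0 modulo the current basis, so we have a Gröbner basis.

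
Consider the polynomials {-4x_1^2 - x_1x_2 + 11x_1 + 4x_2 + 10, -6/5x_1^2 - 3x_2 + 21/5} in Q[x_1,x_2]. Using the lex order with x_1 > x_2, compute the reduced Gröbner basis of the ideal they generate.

f_1 = -4x_1^2 - x_1x_2 + 11x_1 + 4x_2 + 10, LT = x_1^2.
f_2 = -6/5x_1^2 - 3x_2 + 21/5, LT = x_1^2.

S(f_1,f_2): lcm = x_1^2. S = 1/4x_1x_2 - 11/4x_1 - 7/2x_2 + 1.
  leading term x_1x_2: no divisor's leading term divides it; move 1/4x_1x_2 to the remainder.
  leading term x_1: no divisor's leading term divides it; move -11/4x_1 to the remainder.
  leading term x_2: no divisor's leading term divides it; move -7/2x_2 to the remainder.
  leading term 1: no divisor's leading term divides it; move 1 to the remainder.
  remainder 1/4x_1x_2 - 11/4x_1 - 7/2x_2 + 1 ≠ 0; add g_3 = 1/4x_1x_2 - 11/4x_1 - 7/2x_2 + 1 to the basis.

S(f_1,g_3): lcm = x_1^2x_2. S = 11x_1^2 + 1/4x_1x_2^2 + 45/4x_1x_2 - 4x_1 - x_2^2 - 5/2x_2.
  leading term x_1^2: subtract (-11/4)·f_1 from 11x_1^2 + 1/4x_1x_2^2 + 45/4x_1x_2 - 4x_1 - x_2^2 - 5/2x_2 → 1/4x_1x_2^2 + 17/2x_1x_2 + 105/4x_1 - x_2^2 + 17/2x_2 + 55/2
  leading term x_1x_2^2: subtract (x_2)·g_3 from 1/4x_1x_2^2 + 17/2x_1x_2 + 105/4x_1 - x_2^2 + 17/2x_2 + 55/2 → 45/4x_1x_2 + 105/4x_1 + 5/2x_2^2 + 15/2x_2 + 55/2
  leading term x_1x_2: subtract (45)·g_3 from 45/4x_1x_2 + 105/4x_1 + 5/2x_2^2 + 15/2x_2 + 55/2 → 150x_1 + 5/2x_2^2 + 165x_2 - 35/2
  leading term x_1: no divisor's leading term divides it; move 150x_1 to the remainder.
  leading term x_2^2: no divisor's leading term divides it; move 5/2x_2^2 to the remainder.
  leading term x_2: no divisor's leading term divides it; move 165x_2 to the remainder.
  leading term 1: no divisor's leading term divides it; move -35/2 to the remainder.
  remainder 150x_1 + 5/2x_2^2 + 165x_2 - 35/2 ≠ 0; add g_4 = 150x_1 + 5/2x_2^2 + 165x_2 - 35/2 to the basis.

S(g_3,g_4): lcm = x_1x_2. S = -11x_1 - 1/60x_2^3 - 11/10x_2^2 - 833/60x_2 + 4.
  leading term x_1: subtract (-11/150)·g_4 from -11x_1 - 1/60x_2^3 - 11/10x_2^2 - 833/60x_2 + 4 → -1/60x_2^3 - 11/12x_2^2 - 107/60x_2 + 163/60
  leading term x_2^3: no divisor's leading term divides it; move -1/60x_2^3 to the remainder.
  leading term x_2^2: no divisor's leading term divides it; move -11/12x_2^2 to the remainder.
  leading term x_2: no divisor's leading term divides it; move -107/60x_2 to the remainder.
  leading term 1: no divisor's leading term divides it; move 163/60 to the remainder.
  remainder -1/60x_2^3 - 11/12x_2^2 - 107/60x_2 + 163/60 ≠ 0; add g_5 = -1/60x_2^3 - 11/12x_2^2 - 107/60x_2 + 163/60 to the basis.

The other S-polynomials (S(f_2,g_3), S(f_1,g_4), S(f_2,g_4), S(f_1,g_5), S(f_2,g_5), S(g_3,g_5), S(g_4,g_5)) all reduce to 0 modulo the current basis, so we have a Gröbner basis.
Inter-reduce: drop elements whose leading term is divisible by another's, tail-reduce, and make monic.

G = {x_1 + 1/60x_2^2 + 11/10x_2 - 7/60, x_2^3 + 55x_2^2 + 107x_2 - 163}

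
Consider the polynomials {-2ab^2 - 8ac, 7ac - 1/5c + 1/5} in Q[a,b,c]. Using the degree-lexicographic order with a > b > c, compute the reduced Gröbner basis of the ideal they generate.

f_1 = -2ab^2 - 8ac, LT = ab^2.
f_2 = 7ac - 1/5c + 1/5, LT = ac.

S(f_1,f_2): lcm = ab^2c. S = 4ac^2 + 1/35b^2c - 1/35b^2.
  reduce S modulo (f_1, f_2):
  remainder 1/35b^2c - 1/35b^2 + 4/35c^2 - 4/35c ≠ 0; add g_3 = 1/35b^2c - 1/35b^2 + 4/35c^2 - 4/35c to the basis.

The other S-polynomials (S(f_1,g_3), S(f_2,g_3)) all reduce to 0 modulo the current basis, so we have a Gröbner basis.

G = {ab^2 + 4/35c - 4/35, b^2c - b^2 + 4c^2 - 4c, ac - 1/35c + 1/35}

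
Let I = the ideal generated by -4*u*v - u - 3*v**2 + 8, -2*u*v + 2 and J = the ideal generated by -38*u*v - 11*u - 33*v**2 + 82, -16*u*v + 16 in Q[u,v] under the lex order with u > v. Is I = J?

Equality of ideals is decidable: compute both reduced Gröbner bases (unique for the ordering) and check whether they agree.
Buchberger on the first generating set:
f_1 = -4*u*v - u - 3*v**2 + 8, LT = u*v.
f_2 = -2*u*v + 2, LT = u*v.

S(f_1,f_2): lcm = u*v. S = 1/4*u + 3/4*v**2 - 1.
  leading term u: no divisor's leading term divides it; move 1/4*u to the remainder.
  leading term v**2: no divisor's leading term divides it; move 3/4*v**2 to the remainder.
  leading term 1: no divisor's leading term divides it; move -1 to the remainder.
  remainder 1/4*u + 3/4*v**2 - 1 ≠ 0; add g_3 = 1/4*u + 3/4*v**2 - 1 to the basis.

S(f_1,g_3): lcm = u*v. S = 1/4*u - 3*v**3 + 3/4*v**2 + 4*v - 2.
  leading term u: subtract (1)·g_3 from 1/4*u - 3*v**3 + 3/4*v**2 + 4*v - 2 → -3*v**3 + 4*v - 1
  leading term v**3: no divisor's leading term divides it; move -3*v**3 to the remainder.
  leading term v: no divisor's leading term divides it; move 4*v to the remainder.
  leading term 1: no divisor's leading term divides it; move -1 to the remainder.
  remainder -3*v**3 + 4*v - 1 ≠ 0; add g_4 = -3*v**3 + 4*v - 1 to the basis.

The other S-polynomials (S(f_2,g_3), S(f_1,g_4), S(f_2,g_4), S(g_3,g_4)) all reduce to 0 modulo the current basis, so we have a Gröbner basis.
Inter-reduce: drop elements whose leading term is divisible by another's, tail-reduce, and make monic.
Reduced Gröbner basis: {u + 3*v**2 - 4, v**3 - 4/3*v + 1/3}.

Buchberger on the second generating set:
h_1 = -38*u*v - 11*u - 33*v**2 + 82, LT = u*v.
h_2 = -16*u*v + 16, LT = u*v.

S(h_1,h_2): lcm = u*v. S = 11/38*u + 33/38*v**2 - 22/19.
  leading term u: no divisor's leading term divides it; move 11/38*u to the remainder.
  leading term v**2: no divisor's leading term divides it; move 33/38*v**2 to the remainder.
  leading term 1: no divisor's leading term divides it; move -22/19 to the remainder.
  remainder 11/38*u + 33/38*v**2 - 22/19 ≠ 0; add k_3 = 11/38*u + 33/38*v**2 - 22/19 to the basis.

S(h_1,k_3): lcm = u*v. S = 11/38*u - 3*v**3 + 33/38*v**2 + 4*v - 41/19.
  leading term u: subtract (1)·k_3 from 11/38*u - 3*v**3 + 33/38*v**2 + 4*v - 41/19 → -3*v**3 + 4*v - 1
  leading term v**3: no divisor's leading term divides it; move -3*v**3 to the remainder.
  leading term v: no divisor's leading term divides it; move 4*v to the remainder.
  leading term 1: no divisor's leading term divides it; move -1 to the remainder.
  remainder -3*v**3 + 4*v - 1 ≠ 0; add k_4 = -3*v**3 + 4*v - 1 to the basis.

The other S-polynomials (S(h_2,k_3), S(h_1,k_4), S(h_2,k_4), S(k_3,k_4)) all reduce to 0 modulo the current basis, so we have a Gröbner basis.
Inter-reduce: drop elements whose leading term is divisible by another's, tail-reduce, and make monic.
Reduced Gröbner basis: {u + 3*v**2 - 4, v**3 - 4/3*v + 1/3}.

Same reduced basis, so the two generating sets span the same ideal.

Yes, the ideals are equal.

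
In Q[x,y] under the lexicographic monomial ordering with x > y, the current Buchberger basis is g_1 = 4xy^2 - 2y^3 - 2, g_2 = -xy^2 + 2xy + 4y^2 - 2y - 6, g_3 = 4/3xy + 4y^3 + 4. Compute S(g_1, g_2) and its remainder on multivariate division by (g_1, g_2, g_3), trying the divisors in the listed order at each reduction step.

S(g_1, g_2) = 2xy - 1/2y^3 + 4y^2 - 2y - 13/2; remainder on division = -13/2y^3 + 4y^2 - 2y - 25/2.

lcm(LM(g_1), LM(g_2)) = xy^2.
S = (lcm/LT(g_1))·g_1 − (lcm/LT(g_2))·g_2 = 2xy - 1/2y^3 + 4y^2 - 2y - 13/2.
Reduce S modulo (g_1, g_2, g_3) in that order:
  leading term xy: subtract (3/2)·g_3 from 2xy - 1/2y^3 + 4y^2 - 2y - 13/2 → -13/2y^3 + 4y^2 - 2y - 25/2
  leading term y^3: no divisor's leading term divides it; move -13/2y^3 to the remainder.
  leading term y^2: no divisor's leading term divides it; move 4y^2 to the remainder.
  leading term y: no divisor's leading term divides it; move -2y to the remainder.
  leading term 1: no divisor's leading term divides it; move -25/2 to the remainder.
The remainder -13/2y^3 + 4y^2 - 2y - 25/2 is nonzero, so it would be added as the next basis element.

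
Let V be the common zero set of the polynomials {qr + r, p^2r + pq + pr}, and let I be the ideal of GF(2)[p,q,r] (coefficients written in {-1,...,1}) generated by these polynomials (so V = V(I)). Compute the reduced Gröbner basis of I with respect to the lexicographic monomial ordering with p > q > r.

G = {p^2r + pq + pr, pq^2 + pq, qr + r}

f_1 = qr + r, LT = qr.
f_2 = p^2r + pq + pr, LT = p^2r.

S(f_1,f_2): lcm = p^2qr. S = p^2r + pq^2 + pqr.
  leading term p^2r: subtract (1)·f_2 from p^2r + pq^2 + pqr → pq^2 + pqr + pq + pr
  leading term pq^2: no divisor's leading term divides it; move pq^2 to the remainder.
  leading term pqr: subtract (p)·f_1 from pqr + pq + pr → pq
  leading term pq: no divisor's leading term divides it; move pq to the remainder.
  remainder pq^2 + pq ≠ 0; add g_3 = pq^2 + pq to the basis.

The other S-polynomials (S(f_1,g_3), S(f_2,g_3)) all reduce to 0 modulo the current basis, so we have a Gröbner basis.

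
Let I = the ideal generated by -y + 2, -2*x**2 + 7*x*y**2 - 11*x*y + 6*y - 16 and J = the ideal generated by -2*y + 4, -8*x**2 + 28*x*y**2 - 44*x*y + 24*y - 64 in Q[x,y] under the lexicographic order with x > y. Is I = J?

Two ideals are equal iff their reduced Gröbner bases coincide (the reduced basis is unique for a fixed ordering).
Buchberger on the first generating set:
f_1 = -y + 2, LT = y.
f_2 = -2*x**2 + 7*x*y**2 - 11*x*y + 6*y - 16, LT = x**2.

The S-polynomials (S(f_1,f_2)) all reduce to 0 modulo the current basis, so we have a Gröbner basis.
Inter-reduce: drop elements whose leading term is divisible by another's, tail-reduce, and make monic.
Reduced Gröbner basis: {x**2 - 3*x + 2, y - 2}.

Buchberger on the second generating set:
h_1 = -2*y + 4, LT = y.
h_2 = -8*x**2 + 28*x*y**2 - 44*x*y + 24*y - 64, LT = x**2.

The S-polynomials (S(h_1,h_2)) all reduce to 0 modulo the current basis, so we have a Gröbner basis.
Inter-reduce: drop elements whose leading term is divisible by another's, tail-reduce, and make monic.
Reduced Gröbner basis: {x**2 - 3*x + 2, y - 2}.

The two bases agree; hence the ideals are identical.
The choice of monomial ordering does not affect the verdict — as long as both bases are computed under the same ordering, their equality decides ideal equality.

Yes, the ideals are equal.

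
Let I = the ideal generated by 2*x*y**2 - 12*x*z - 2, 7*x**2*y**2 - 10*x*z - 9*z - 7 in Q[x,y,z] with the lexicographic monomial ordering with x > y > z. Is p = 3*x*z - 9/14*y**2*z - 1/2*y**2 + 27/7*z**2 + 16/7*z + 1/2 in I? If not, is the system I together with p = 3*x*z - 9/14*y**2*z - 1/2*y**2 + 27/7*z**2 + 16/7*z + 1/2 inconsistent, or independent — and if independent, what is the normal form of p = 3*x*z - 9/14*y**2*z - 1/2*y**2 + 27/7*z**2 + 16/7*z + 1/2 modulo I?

First compute the reduced Gröbner basis of I by Buchberger's algorithm.
f_1 = 2*x*y**2 - 12*x*z - 2, LT = x*y**2.
f_2 = 7*x**2*y**2 - 10*x*z - 9*z - 7, LT = x**2*y**2.

S(f_1,f_2): lcm = x**2*y**2. S = -6*x**2*z + 10/7*x*z - x + 9/7*z + 1.
  leading term x**2*z: no divisor's leading term divides it; move -6*x**2*z to the remainder.
  leading term x*z: no divisor's leading term divides it; move 10/7*x*z to the remainder.
  leading term x: no divisor's leading term divides it; move -x to the remainder.
  leading term z: no divisor's leading term divides it; move 9/7*z to the remainder.
  leading term 1: no divisor's leading term divides it; move 1 to the remainder.
  remainder -6*x**2*z + 10/7*x*z - x + 9/7*z + 1 ≠ 0; add h_3 = -6*x**2*z + 10/7*x*z - x + 9/7*z + 1 to the basis.

S(f_1,h_3): lcm = x**2*y**2*z. S = -6*x**2*z**2 + 5/21*x*y**2*z - 1/6*x*y**2 - x*z + 3/14*y**2*z + 1/6*y**2.
  leading term x**2*z**2: subtract (z)·h_3 from -6*x**2*z**2 + 5/21*x*y**2*z - 1/6*x*y**2 - x*z + 3/14*y**2*z + 1/6*y**2 → 5/21*x*y**2*z - 1/6*x*y**2 - 10/7*x*z**2 + 3/14*y**2*z + 1/6*y**2 - 9/7*z**2 - z
  leading term x*y**2*z: subtract (5/42*z)·f_1 from 5/21*x*y**2*z - 1/6*x*y**2 - 10/7*x*z**2 + 3/14*y**2*z + 1/6*y**2 - 9/7*z**2 - z → -1/6*x*y**2 + 3/14*y**2*z + 1/6*y**2 - 9/7*z**2 - 16/21*z
  leading term x*y**2: subtract (-1/12)·f_1 from -1/6*x*y**2 + 3/14*y**2*z + 1/6*y**2 - 9/7*z**2 - 16/21*z → -x*z + 3/14*y**2*z + 1/6*y**2 - 9/7*z**2 - 16/21*z - 1/6
  leading term x*z: no divisor's leading term divides it; move -x*z to the remainder.
  leading term y**2*z: no divisor's leading term divides it; move 3/14*y**2*z to the remainder.
  leading term y**2: no divisor's leading term divides it; move 1/6*y**2 to the remainder.
  leading term z**2: no divisor's leading term divides it; move -9/7*z**2 to the remainder.
  leading term z: no divisor's leading term divides it; move -16/21*z to the remainder.
  leading term 1: no divisor's leading term divides it; move -1/6 to the remainder.
  remainder -x*z + 3/14*y**2*z + 1/6*y**2 - 9/7*z**2 - 16/21*z - 1/6 ≠ 0; add h_4 = -x*z + 3/14*y**2*z + 1/6*y**2 - 9/7*z**2 - 16/21*z - 1/6 to the basis.

S(f_1,h_4): lcm = x*y**2*z. S = -6*x*z**2 + 3/14*y**4*z + 1/6*y**4 - 9/7*y**2*z**2 - 16/21*y**2*z - 1/6*y**2 - z.
  leading term x*z**2: subtract (6*z)·h_4 from -6*x*z**2 + 3/14*y**4*z + 1/6*y**4 - 9/7*y**2*z**2 - 16/21*y**2*z - 1/6*y**2 - z → 3/14*y**4*z + 1/6*y**4 - 18/7*y**2*z**2 - 37/21*y**2*z - 1/6*y**2 + 54/7*z**3 + 32/7*z**2
  leading term y**4*z: no divisor's leading term divides it; move 3/14*y**4*z to the remainder.
  leading term y**4: no divisor's leading term divides it; move 1/6*y**4 to the remainder.
  leading term y**2*z**2: no divisor's leading term divides it; move -18/7*y**2*z**2 to the remainder.
  leading term y**2*z: no divisor's leading term divides it; move -37/21*y**2*z to the remainder.
  leading term y**2: no divisor's leading term divides it; move -1/6*y**2 to the remainder.
  leading term z**3: no divisor's leading term divides it; move 54/7*z**3 to the remainder.
  leading term z**2: no divisor's leading term divides it; move 32/7*z**2 to the remainder.
  remainder 3/14*y**4*z + 1/6*y**4 - 18/7*y**2*z**2 - 37/21*y**2*z - 1/6*y**2 + 54/7*z**3 + 32/7*z**2 ≠ 0; add h_5 = 3/14*y**4*z + 1/6*y**4 - 18/7*y**2*z**2 - 37/21*y**2*z - 1/6*y**2 + 54/7*z**3 + 32/7*z**2 to the basis.

The other S-polynomials (S(f_2,h_3), S(f_2,h_4), S(h_3,h_4), S(f_1,h_5), S(f_2,h_5), S(h_3,h_5), S(h_4,h_5)) all reduce to 0 modulo the current basis, so we have a Gröbner basis.
Inter-reduce: drop elements whose leading term is divisible by another's, tail-reduce, and make monic.
Reduced Gröbner basis: {x*y**2 - 9/7*y**2*z - y**2 + 54/7*z**2 + 32/7*z, x*z - 3/14*y**2*z - 1/6*y**2 + 9/7*z**2 + 16/21*z + 1/6, y**4*z + 7/9*y**4 - 12*y**2*z**2 - 74/9*y**2*z - 7/9*y**2 + 36*z**3 + 64/3*z**2}.
Label its elements g_1 = x*y**2 - 9/7*y**2*z - y**2 + 54/7*z**2 + 32/7*z, g_2 = x*z - 3/14*y**2*z - 1/6*y**2 + 9/7*z**2 + 16/21*z + 1/6, g_3 = y**4*z + 7/9*y**4 - 12*y**2*z**2 - 74/9*y**2*z - 7/9*y**2 + 36*z**3 + 64/3*z**2.

Reduce p = 3*x*z - 9/14*y**2*z - 1/2*y**2 + 27/7*z**2 + 16/7*z + 1/2 modulo G:
  leading term x*z: subtract (3)·g_2 from 3*x*z - 9/14*y**2*z - 1/2*y**2 + 27/7*z**2 + 16/7*z + 1/2 → 0
  normal form = 0.
Since the normal form is 0, p ∈ I.

Ideal membership is decidable via reduction modulo a Gröbner basis.

3*x*z - 9/14*y**2*z - 1/2*y**2 + 27/7*z**2 + 16/7*z + 1/2 lies in I (it reduces to 0).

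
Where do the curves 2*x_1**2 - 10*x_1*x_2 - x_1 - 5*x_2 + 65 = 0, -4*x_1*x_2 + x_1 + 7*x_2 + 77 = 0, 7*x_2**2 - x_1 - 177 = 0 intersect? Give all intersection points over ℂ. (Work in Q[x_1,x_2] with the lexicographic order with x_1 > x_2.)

Compute a lex Gröbner basis by Buchberger's algorithm.
f_1 = 2*x_1**2 - 10*x_1*x_2 - x_1 - 5*x_2 + 65, LT = x_1**2.
f_2 = -4*x_1*x_2 + x_1 + 7*x_2 + 77, LT = x_1*x_2.
f_3 = -x_1 + 7*x_2**2 - 177, LT = x_1.

S(f_1,f_2): lcm = x_1**2*x_2. S = 1/4*x_1**2 - 5*x_1*x_2**2 + 5/4*x_1*x_2 + 77/4*x_1 - 5/2*x_2**2 + 65/2*x_2.
  leading term x_1**2: subtract (1/8)·f_1 from 1/4*x_1**2 - 5*x_1*x_2**2 + 5/4*x_1*x_2 + 77/4*x_1 - 5/2*x_2**2 + 65/2*x_2 → -5*x_1*x_2**2 + 5/2*x_1*x_2 + 155/8*x_1 - 5/2*x_2**2 + 265/8*x_2 - 65/8
  leading term x_1*x_2**2: subtract (5/4*x_2)·f_2 from -5*x_1*x_2**2 + 5/2*x_1*x_2 + 155/8*x_1 - 5/2*x_2**2 + 265/8*x_2 - 65/8 → 5/4*x_1*x_2 + 155/8*x_1 - 45/4*x_2**2 - 505/8*x_2 - 65/8
  leading term x_1*x_2: subtract (-5/16)·f_2 from 5/4*x_1*x_2 + 155/8*x_1 - 45/4*x_2**2 - 505/8*x_2 - 65/8 → 315/16*x_1 - 45/4*x_2**2 - 975/16*x_2 + 255/16
  leading term x_1: subtract (-315/16)·f_3 from 315/16*x_1 - 45/4*x_2**2 - 975/16*x_2 + 255/16 → 2025/16*x_2**2 - 975/16*x_2 - 13875/4
  leading term x_2**2: no divisor's leading term divides it; move 2025/16*x_2**2 to the remainder.
  leading term x_2: no divisor's leading term divides it; move -975/16*x_2 to the remainder.
  leading term 1: no divisor's leading term divides it; move -13875/4 to the remainder.
  remainder 2025/16*x_2**2 - 975/16*x_2 - 13875/4 ≠ 0; add h_4 = 2025/16*x_2**2 - 975/16*x_2 - 13875/4 to the basis.

S(f_1,f_3): lcm = x_1**2. S = 7*x_1*x_2**2 - 5*x_1*x_2 - 355/2*x_1 - 5/2*x_2 + 65/2.
  leading term x_1*x_2**2: subtract (-7/4*x_2)·f_2 from 7*x_1*x_2**2 - 5*x_1*x_2 - 355/2*x_1 - 5/2*x_2 + 65/2 → -13/4*x_1*x_2 - 355/2*x_1 + 49/4*x_2**2 + 529/4*x_2 + 65/2
  leading term x_1*x_2: subtract (13/16)·f_2 from -13/4*x_1*x_2 - 355/2*x_1 + 49/4*x_2**2 + 529/4*x_2 + 65/2 → -2853/16*x_1 + 49/4*x_2**2 + 2025/16*x_2 - 481/16
  leading term x_1: subtract (2853/16)·f_3 from -2853/16*x_1 + 49/4*x_2**2 + 2025/16*x_2 - 481/16 → -19775/16*x_2**2 + 2025/16*x_2 + 126125/4
  leading term x_2**2: subtract (-791/81)·h_4 from -19775/16*x_2**2 + 2025/16*x_2 + 126125/4 → -12650/27*x_2 - 63250/27
  leading term x_2: no divisor's leading term divides it; move -12650/27*x_2 to the remainder.
  leading term 1: no divisor's leading term divides it; move -63250/27 to the remainder.
  remainder -12650/27*x_2 - 63250/27 ≠ 0; add h_5 = -12650/27*x_2 - 63250/27 to the basis.

The other S-polynomials (S(f_2,f_3), S(f_1,h_4), S(f_2,h_4), S(f_3,h_4), S(f_1,h_5), S(f_2,h_5), S(f_3,h_5), S(h_4,h_5)) all reduce to 0 modulo the current basis, so we have a Gröbner basis.
Inter-reduce: drop elements whose leading term is divisible by another's, tail-reduce, and make monic.
Reduced Gröbner basis: {x_1 + 2, x_2 + 5}.

The lex basis is triangular: the last element involves only x_2. Solving x_2 + 5 = 0 gives x_2 ∈ {-5}; substituting each value into the earlier elements determines the remaining variables.
  x_2 = -5: the earlier basis element becomes x_1 + 2 = 0, giving x_1 = -2 — point (-2, -5).

{(-2, -5)}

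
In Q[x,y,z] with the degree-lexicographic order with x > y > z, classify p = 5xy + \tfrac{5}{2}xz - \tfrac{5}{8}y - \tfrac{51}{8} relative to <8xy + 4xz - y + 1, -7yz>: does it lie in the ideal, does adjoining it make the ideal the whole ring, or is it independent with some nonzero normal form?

First compute the reduced Gröbner basis of I by Buchberger's algorithm.
f_1 = 8xy + 4xz - y + 1, LT = xy.
f_2 = -7yz, LT = yz.

S(f_1,f_2): lcm = xyz. S = \tfrac{1}{2}xz^{2} - \tfrac{1}{8}yz + \tfrac{1}{8}z.
  leading term xz^{2}: no divisor's leading term divides it; move \tfrac{1}{2}xz^{2} to the remainder.
  leading term yz: subtract (\tfrac{1}{56})·f_2 from -\tfrac{1}{8}yz + \tfrac{1}{8}z → \tfrac{1}{8}z
  leading term z: no divisor's leading term divides it; move \tfrac{1}{8}z to the remainder.
  remainder \tfrac{1}{2}xz^{2} + \tfrac{1}{8}z ≠ 0; add h_3 = \tfrac{1}{2}xz^{2} + \tfrac{1}{8}z to the basis.

The other S-polynomials (S(f_1,h_3), S(f_2,h_3)) all reduce to 0 modulo the current basis, so we have a Gröbner basis.
Inter-reduce: drop elements whose leading term is divisible by another's, tail-reduce, and make monic.
Reduced Gröbner basis: {xz^{2} + \tfrac{1}{4}z, xy + \tfrac{1}{2}xz - \tfrac{1}{8}y + \tfrac{1}{8}, yz}.
Label its elements g_1 = xz^{2} + \tfrac{1}{4}z, g_2 = xy + \tfrac{1}{2}xz - \tfrac{1}{8}y + \tfrac{1}{8}, g_3 = yz.

Reduce p = 5xy + \tfrac{5}{2}xz - \tfrac{5}{8}y - \tfrac{51}{8} modulo G:
  leading term xy: subtract (5)·g_2 from 5xy + \tfrac{5}{2}xz - \tfrac{5}{8}y - \tfrac{51}{8} → -7
  leading term 1: no divisor's leading term divides it; move -7 to the remainder.
  normal form = -7.
The normal form is nonzero, so p ∉ I. Since p minus its normal form lies in I, I + (p) = I + (r) where r = -7; decide whether this ideal is the whole ring.
Here r = -7 is a nonzero constant, hence a unit: 1 ∈ I + (p), the Gröbner basis of I + (p) is {1}, and the enlarged system has no common solution — adjoining p is inconsistent.

Adjoining 5xy + \tfrac{5}{2}xz - \tfrac{5}{8}y - \tfrac{51}{8} makes the ideal the whole ring: the system is inconsistent.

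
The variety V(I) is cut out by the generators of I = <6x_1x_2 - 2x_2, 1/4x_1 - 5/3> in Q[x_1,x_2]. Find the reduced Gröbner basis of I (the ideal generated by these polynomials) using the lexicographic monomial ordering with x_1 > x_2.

G = {x_1 - 20/3, x_2}

f_1 = 6x_1x_2 - 2x_2, LT = x_1x_2.
f_2 = 1/4x_1 - 5/3, LT = x_1.

S(f_1,f_2): lcm = x_1x_2. S = 19/3x_2.
  leading term x_2: no divisor's leading term divides it; move 19/3x_2 to the remainder.
  remainder 19/3x_2 ≠ 0; add g_3 = 19/3x_2 to the basis.

S(f_1,g_3): lcm = x_1x_2. S = -1/3x_2.
  leading term x_2: subtract (-1/19)·g_3 from -1/3x_2 → 0
  remainder 0.

S(f_2,g_3): leading monomials are coprime, so the S-polynomial reduces to 0 (Buchberger's first criterion).
Every S-polynomial of the final basis reduces to 0, so we have a Gröbner basis.
Inter-reduce: drop elements whose leading term is divisible by another's, tail-reduce, and make monic.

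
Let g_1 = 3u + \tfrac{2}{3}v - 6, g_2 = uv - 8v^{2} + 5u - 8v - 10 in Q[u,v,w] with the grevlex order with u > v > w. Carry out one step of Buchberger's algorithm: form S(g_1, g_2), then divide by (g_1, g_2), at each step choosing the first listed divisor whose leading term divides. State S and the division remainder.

S(g_1, g_2) = \tfrac{74}{9}v^{2} - 5u + 6v + 10; remainder on division = \tfrac{74}{9}v^{2} + \tfrac{64}{9}v.

lcm(LM(g_1), LM(g_2)) = uv.
S = (lcm/LT(g_1))·g_1 − (lcm/LT(g_2))·g_2 = \tfrac{74}{9}v^{2} - 5u + 6v + 10.
Reduce S modulo (g_1, g_2) in that order:
  leading term v^{2}: no divisor's leading term divides it; move \tfrac{74}{9}v^{2} to the remainder.
  leading term u: subtract (-\tfrac{5}{3})·g_1 from -5u + 6v + 10 → \tfrac{64}{9}v
  leading term v: no divisor's leading term divides it; move \tfrac{64}{9}v to the remainder.
The remainder \tfrac{74}{9}v^{2} + \tfrac{64}{9}v is nonzero, so it would be added as the next basis element.
An S-polynomial is built so that the two leading terms cancel; whether anything survives reduction is exactly the Gröbner-basis criterion.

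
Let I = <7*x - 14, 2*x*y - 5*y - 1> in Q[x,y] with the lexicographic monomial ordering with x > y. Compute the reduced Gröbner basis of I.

G = {x - 2, y + 1}

f_1 = 7*x - 14, LT = x.
f_2 = 2*x*y - 5*y - 1, LT = x*y.

S(f_1,f_2): lcm = x*y. S = 1/2*y + 1/2.
  reduce S modulo (f_1, f_2):
  remainder 1/2*y + 1/2 ≠ 0; add g_3 = 1/2*y + 1/2 to the basis.

The other S-polynomials (S(f_1,g_3), S(f_2,g_3)) all reduce to 0 modulo the current basis, so we have a Gröbner basis.
Inter-reduce: drop elements whose leading term is divisible by another's, tail-reduce, and make monic.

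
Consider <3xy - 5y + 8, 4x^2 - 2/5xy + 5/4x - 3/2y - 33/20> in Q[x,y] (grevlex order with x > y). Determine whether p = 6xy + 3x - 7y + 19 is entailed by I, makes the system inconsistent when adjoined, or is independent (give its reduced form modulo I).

First compute the reduced Gröbner basis of I by Buchberger's algorithm.
f_1 = 3xy - 5y + 8, LT = xy.
f_2 = 4x^2 - 2/5xy + 5/4x - 3/2y - 33/20, LT = x^2.

S(f_1,f_2): lcm = x^2y. S = 1/10xy^2 - 95/48xy + 3/8y^2 + 8/3x + 33/80y.
  reduce S modulo (f_1, f_2):
  remainder 13/24y^2 + 8/3x - 227/72y + 95/18 ≠ 0; add h_3 = 13/24y^2 + 8/3x - 227/72y + 95/18 to the basis.

The other S-polynomials (S(f_1,h_3), S(f_2,h_3)) all reduce to 0 modulo the current basis, so we have a Gröbner basis.
Inter-reduce: drop elements whose leading term is divisible by another's, tail-reduce, and make monic.
Reduced Gröbner basis: {x^2 + 5/16x - 13/24y - 7/48, xy - 5/3y + 8/3, y^2 + 64/13x - 227/39y + 380/39}.
Label its elements g_1 = x^2 + 5/16x - 13/24y - 7/48, g_2 = xy - 5/3y + 8/3, g_3 = y^2 + 64/13x - 227/39y + 380/39.

Reduce p = 6xy + 3x - 7y + 19 modulo G:
  leading term xy: subtract (6)·g_2 from 6xy + 3x - 7y + 19 → 3x + 3y + 3
  leading term x: no divisor's leading term divides it; move 3x to the remainder.
  leading term y: no divisor's leading term divides it; move 3y to the remainder.
  leading term 1: no divisor's leading term divides it; move 3 to the remainder.
  normal form = 3x + 3y + 3.
The normal form is nonzero, so p ∉ I. Since p minus its normal form lies in I, I + (p) = I + (r) where r = 3x + 3y + 3; decide whether this ideal is the whole ring.
Run Buchberger on G together with r (pairs among the g_i already reduce to 0 since G is a Gröbner basis):
g_1 = x^2 + 5/16x - 13/24y - 7/48, LT = x^2.
g_2 = xy - 5/3y + 8/3, LT = xy.
g_3 = y^2 + 64/13x - 227/39y + 380/39, LT = y^2.
r = 3x + 3y + 3, LT = x.

S(g_1,r): lcm = x^2. S = -xy - 11/16x - 13/24y - 7/48.
  reduce S modulo (g_1, g_2, g_3, r):
  remainder -73/48y + 77/24 ≠ 0; add m_5 = -73/48y + 77/24 to the basis.

S(g_2,r): lcm = xy. S = -y^2 - 8/3y + 8/3.
  reduce S modulo (g_1, g_2, g_3, r, m_5):
  remainder -19742/949 ≠ 0; add m_6 = -19742/949 to the basis.

The other S-polynomials (S(g_1,g_2), S(g_1,g_3), S(g_2,g_3), S(g_3,r), S(g_1,m_5), S(g_2,m_5), S(g_3,m_5), S(r,m_5), S(g_1,m_6), S(g_2,m_6), S(g_3,m_6), S(r,m_6), S(m_5,m_6)) all reduce to 0 modulo the current basis, so we have a Gröbner basis.
Inter-reduce: drop elements whose leading term is divisible by another's, tail-reduce, and make monic.
Reduced Gröbner basis: {1}.
The reduced Gröbner basis of I + (p) is {1}: the ideal is the whole ring, so the enlarged system has no common solution — adjoining p is inconsistent.

Adjoining 6xy + 3x - 7y + 19 makes the ideal the whole ring: the system is inconsistent.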